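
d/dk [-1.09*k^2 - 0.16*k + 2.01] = -2.18*k - 0.16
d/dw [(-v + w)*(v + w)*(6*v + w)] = -v^2 + 12*v*w + 3*w^2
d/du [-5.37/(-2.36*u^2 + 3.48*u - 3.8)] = (18.6876 - 25.3464*u)/(2.36*u^2 - 3.48*u + 3.8)^2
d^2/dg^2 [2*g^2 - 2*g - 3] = 4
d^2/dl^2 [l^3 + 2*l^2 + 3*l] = 6*l + 4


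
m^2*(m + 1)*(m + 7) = m^4 + 8*m^3 + 7*m^2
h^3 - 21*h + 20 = (h - 4)*(h - 1)*(h + 5)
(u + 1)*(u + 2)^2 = u^3 + 5*u^2 + 8*u + 4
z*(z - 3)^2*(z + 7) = z^4 + z^3 - 33*z^2 + 63*z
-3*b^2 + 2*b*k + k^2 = (-b + k)*(3*b + k)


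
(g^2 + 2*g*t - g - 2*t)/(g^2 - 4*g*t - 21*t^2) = (-g^2 - 2*g*t + g + 2*t)/(-g^2 + 4*g*t + 21*t^2)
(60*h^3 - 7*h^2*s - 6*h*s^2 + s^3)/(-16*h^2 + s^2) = (-15*h^2 - 2*h*s + s^2)/(4*h + s)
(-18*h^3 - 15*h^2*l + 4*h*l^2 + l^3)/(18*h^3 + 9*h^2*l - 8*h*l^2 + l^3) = (-6*h - l)/(6*h - l)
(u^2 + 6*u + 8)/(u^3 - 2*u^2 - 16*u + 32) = (u + 2)/(u^2 - 6*u + 8)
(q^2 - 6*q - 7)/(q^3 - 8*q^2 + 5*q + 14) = 1/(q - 2)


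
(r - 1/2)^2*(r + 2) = r^3 + r^2 - 7*r/4 + 1/2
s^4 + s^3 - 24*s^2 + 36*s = s*(s - 3)*(s - 2)*(s + 6)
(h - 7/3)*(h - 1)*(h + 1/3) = h^3 - 3*h^2 + 11*h/9 + 7/9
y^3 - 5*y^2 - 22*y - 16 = (y - 8)*(y + 1)*(y + 2)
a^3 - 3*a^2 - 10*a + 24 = (a - 4)*(a - 2)*(a + 3)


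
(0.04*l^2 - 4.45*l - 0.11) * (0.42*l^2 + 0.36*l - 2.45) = 0.0168*l^4 - 1.8546*l^3 - 1.7462*l^2 + 10.8629*l + 0.2695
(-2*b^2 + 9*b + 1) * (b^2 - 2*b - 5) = -2*b^4 + 13*b^3 - 7*b^2 - 47*b - 5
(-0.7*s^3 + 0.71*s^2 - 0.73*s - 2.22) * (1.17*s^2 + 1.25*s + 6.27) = -0.819*s^5 - 0.0443000000000001*s^4 - 4.3556*s^3 + 0.9418*s^2 - 7.3521*s - 13.9194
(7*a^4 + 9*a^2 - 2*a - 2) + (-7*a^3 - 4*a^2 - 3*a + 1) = 7*a^4 - 7*a^3 + 5*a^2 - 5*a - 1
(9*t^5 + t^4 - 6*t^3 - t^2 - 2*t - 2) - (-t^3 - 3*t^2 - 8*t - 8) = 9*t^5 + t^4 - 5*t^3 + 2*t^2 + 6*t + 6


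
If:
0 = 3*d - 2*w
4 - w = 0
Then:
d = 8/3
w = 4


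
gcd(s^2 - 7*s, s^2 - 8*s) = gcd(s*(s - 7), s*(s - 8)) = s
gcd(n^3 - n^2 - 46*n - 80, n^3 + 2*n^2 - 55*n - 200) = n^2 - 3*n - 40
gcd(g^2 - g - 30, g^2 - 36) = g - 6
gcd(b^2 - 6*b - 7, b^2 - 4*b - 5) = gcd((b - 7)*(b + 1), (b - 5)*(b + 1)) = b + 1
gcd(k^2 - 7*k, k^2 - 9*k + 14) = k - 7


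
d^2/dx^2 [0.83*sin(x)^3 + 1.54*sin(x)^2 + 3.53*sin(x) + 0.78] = -4.1525*sin(x) + 1.8675*sin(3*x) + 3.08*cos(2*x)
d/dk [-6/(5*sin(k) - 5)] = 6*cos(k)/(5*(sin(k) - 1)^2)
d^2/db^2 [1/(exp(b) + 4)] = (exp(b) - 4)*exp(b)/(exp(b) + 4)^3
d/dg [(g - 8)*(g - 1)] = 2*g - 9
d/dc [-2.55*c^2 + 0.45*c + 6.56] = 0.45 - 5.1*c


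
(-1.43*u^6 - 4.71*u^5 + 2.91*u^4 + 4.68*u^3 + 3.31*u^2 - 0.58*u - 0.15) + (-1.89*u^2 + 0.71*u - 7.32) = -1.43*u^6 - 4.71*u^5 + 2.91*u^4 + 4.68*u^3 + 1.42*u^2 + 0.13*u - 7.47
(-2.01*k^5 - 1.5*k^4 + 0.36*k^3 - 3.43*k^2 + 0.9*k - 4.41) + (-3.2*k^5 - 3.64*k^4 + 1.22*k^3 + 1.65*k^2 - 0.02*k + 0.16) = -5.21*k^5 - 5.14*k^4 + 1.58*k^3 - 1.78*k^2 + 0.88*k - 4.25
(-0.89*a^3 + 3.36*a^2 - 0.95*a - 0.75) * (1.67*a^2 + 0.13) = -1.4863*a^5 + 5.6112*a^4 - 1.7022*a^3 - 0.8157*a^2 - 0.1235*a - 0.0975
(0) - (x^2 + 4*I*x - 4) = -x^2 - 4*I*x + 4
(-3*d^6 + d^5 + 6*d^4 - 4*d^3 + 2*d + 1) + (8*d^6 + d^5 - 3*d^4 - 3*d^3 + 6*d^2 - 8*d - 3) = 5*d^6 + 2*d^5 + 3*d^4 - 7*d^3 + 6*d^2 - 6*d - 2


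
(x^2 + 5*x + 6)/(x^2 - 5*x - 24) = (x + 2)/(x - 8)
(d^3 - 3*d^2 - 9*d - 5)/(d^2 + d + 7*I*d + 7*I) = (d^2 - 4*d - 5)/(d + 7*I)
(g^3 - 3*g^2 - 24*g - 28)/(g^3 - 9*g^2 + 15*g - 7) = (g^2 + 4*g + 4)/(g^2 - 2*g + 1)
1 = 1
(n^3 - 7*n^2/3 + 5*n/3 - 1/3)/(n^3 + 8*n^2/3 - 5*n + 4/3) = (n - 1)/(n + 4)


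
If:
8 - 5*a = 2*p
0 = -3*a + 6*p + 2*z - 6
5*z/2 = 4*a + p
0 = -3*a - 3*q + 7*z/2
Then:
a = 53/42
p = 71/84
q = 125/84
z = 33/14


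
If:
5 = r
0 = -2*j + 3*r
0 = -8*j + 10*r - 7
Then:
No Solution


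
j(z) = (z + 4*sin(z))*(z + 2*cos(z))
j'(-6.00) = -21.90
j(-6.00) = 19.92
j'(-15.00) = -6.81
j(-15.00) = 290.76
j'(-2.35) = -5.79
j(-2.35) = 19.51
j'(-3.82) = 11.70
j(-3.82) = 7.04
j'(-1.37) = -17.40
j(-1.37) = 5.14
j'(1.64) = -4.52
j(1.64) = 8.46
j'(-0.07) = 9.21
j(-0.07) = -0.67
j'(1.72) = -4.97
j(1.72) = 8.07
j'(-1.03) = -12.11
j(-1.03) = 0.00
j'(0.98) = 3.92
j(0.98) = 9.01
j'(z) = (1 - 2*sin(z))*(z + 4*sin(z)) + (z + 2*cos(z))*(4*cos(z) + 1) = -(z + 4*sin(z))*(2*sin(z) - 1) + (z + 2*cos(z))*(4*cos(z) + 1)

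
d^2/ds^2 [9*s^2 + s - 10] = 18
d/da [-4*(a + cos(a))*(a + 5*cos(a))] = 24*a*sin(a) - 8*a + 20*sin(2*a) - 24*cos(a)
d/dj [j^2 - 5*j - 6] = 2*j - 5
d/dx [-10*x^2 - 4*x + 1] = -20*x - 4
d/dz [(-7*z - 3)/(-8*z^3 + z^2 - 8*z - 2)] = (56*z^3 - 7*z^2 + 56*z - 2*(7*z + 3)*(12*z^2 - z + 4) + 14)/(8*z^3 - z^2 + 8*z + 2)^2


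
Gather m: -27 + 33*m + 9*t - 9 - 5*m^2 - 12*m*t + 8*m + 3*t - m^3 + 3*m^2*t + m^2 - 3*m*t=-m^3 + m^2*(3*t - 4) + m*(41 - 15*t) + 12*t - 36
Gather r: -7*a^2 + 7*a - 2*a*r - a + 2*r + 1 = -7*a^2 + 6*a + r*(2 - 2*a) + 1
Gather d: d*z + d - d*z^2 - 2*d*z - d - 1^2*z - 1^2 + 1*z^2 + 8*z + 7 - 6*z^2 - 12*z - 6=d*(-z^2 - z) - 5*z^2 - 5*z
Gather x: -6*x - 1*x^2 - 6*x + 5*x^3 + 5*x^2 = 5*x^3 + 4*x^2 - 12*x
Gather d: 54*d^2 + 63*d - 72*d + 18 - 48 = 54*d^2 - 9*d - 30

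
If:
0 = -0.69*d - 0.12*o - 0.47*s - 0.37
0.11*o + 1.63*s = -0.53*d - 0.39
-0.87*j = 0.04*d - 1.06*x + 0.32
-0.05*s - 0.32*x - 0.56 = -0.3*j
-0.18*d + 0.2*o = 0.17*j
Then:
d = -2.42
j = 16.46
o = 11.81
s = -0.25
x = 13.72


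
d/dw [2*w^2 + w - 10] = 4*w + 1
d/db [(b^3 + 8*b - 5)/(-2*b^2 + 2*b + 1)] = (-2*b^4 + 4*b^3 + 19*b^2 - 20*b + 18)/(4*b^4 - 8*b^3 + 4*b + 1)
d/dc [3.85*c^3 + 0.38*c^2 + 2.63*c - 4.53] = 11.55*c^2 + 0.76*c + 2.63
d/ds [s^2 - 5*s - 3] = 2*s - 5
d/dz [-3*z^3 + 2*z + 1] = 2 - 9*z^2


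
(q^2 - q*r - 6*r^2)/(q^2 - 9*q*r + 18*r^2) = (q + 2*r)/(q - 6*r)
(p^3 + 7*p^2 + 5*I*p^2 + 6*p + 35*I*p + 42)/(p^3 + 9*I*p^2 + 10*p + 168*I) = (p^2 + p*(7 - I) - 7*I)/(p^2 + 3*I*p + 28)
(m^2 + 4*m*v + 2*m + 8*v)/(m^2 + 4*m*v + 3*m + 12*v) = (m + 2)/(m + 3)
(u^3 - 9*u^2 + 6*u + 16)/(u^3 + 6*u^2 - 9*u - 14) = (u - 8)/(u + 7)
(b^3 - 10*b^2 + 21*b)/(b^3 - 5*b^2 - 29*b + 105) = b/(b + 5)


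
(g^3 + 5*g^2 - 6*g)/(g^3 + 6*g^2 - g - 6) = g/(g + 1)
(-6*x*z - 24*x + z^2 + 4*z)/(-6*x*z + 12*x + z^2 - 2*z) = (z + 4)/(z - 2)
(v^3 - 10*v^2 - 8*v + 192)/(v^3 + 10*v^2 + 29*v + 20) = (v^2 - 14*v + 48)/(v^2 + 6*v + 5)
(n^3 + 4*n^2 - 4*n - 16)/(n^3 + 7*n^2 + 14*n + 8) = (n - 2)/(n + 1)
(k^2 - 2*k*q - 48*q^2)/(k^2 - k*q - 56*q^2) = (k + 6*q)/(k + 7*q)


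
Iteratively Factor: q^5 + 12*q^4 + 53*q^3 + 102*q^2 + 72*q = (q + 3)*(q^4 + 9*q^3 + 26*q^2 + 24*q) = q*(q + 3)*(q^3 + 9*q^2 + 26*q + 24) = q*(q + 3)*(q + 4)*(q^2 + 5*q + 6) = q*(q + 3)^2*(q + 4)*(q + 2)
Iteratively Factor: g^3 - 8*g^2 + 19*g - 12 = (g - 1)*(g^2 - 7*g + 12) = (g - 3)*(g - 1)*(g - 4)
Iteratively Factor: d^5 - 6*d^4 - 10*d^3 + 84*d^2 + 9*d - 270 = (d - 5)*(d^4 - d^3 - 15*d^2 + 9*d + 54) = (d - 5)*(d + 2)*(d^3 - 3*d^2 - 9*d + 27) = (d - 5)*(d - 3)*(d + 2)*(d^2 - 9) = (d - 5)*(d - 3)*(d + 2)*(d + 3)*(d - 3)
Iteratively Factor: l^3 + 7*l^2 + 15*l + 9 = (l + 3)*(l^2 + 4*l + 3) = (l + 1)*(l + 3)*(l + 3)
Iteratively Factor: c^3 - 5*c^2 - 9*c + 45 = (c - 5)*(c^2 - 9) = (c - 5)*(c - 3)*(c + 3)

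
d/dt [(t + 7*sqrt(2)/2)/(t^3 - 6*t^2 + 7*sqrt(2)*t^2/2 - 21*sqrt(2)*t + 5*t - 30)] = 2*(2*t^3 - 12*t^2 + 7*sqrt(2)*t^2 - 42*sqrt(2)*t + 10*t - (2*t + 7*sqrt(2))*(3*t^2 - 12*t + 7*sqrt(2)*t - 21*sqrt(2) + 5) - 60)/(2*t^3 - 12*t^2 + 7*sqrt(2)*t^2 - 42*sqrt(2)*t + 10*t - 60)^2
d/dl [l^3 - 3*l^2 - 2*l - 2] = 3*l^2 - 6*l - 2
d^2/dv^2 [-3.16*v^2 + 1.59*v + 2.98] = -6.32000000000000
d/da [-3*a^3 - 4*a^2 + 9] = a*(-9*a - 8)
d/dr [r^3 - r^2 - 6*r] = 3*r^2 - 2*r - 6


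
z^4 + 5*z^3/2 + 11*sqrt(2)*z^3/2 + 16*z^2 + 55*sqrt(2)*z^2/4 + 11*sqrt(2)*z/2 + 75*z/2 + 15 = (z + 1/2)*(z + 2)*(z + 5*sqrt(2)/2)*(z + 3*sqrt(2))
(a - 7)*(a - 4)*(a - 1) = a^3 - 12*a^2 + 39*a - 28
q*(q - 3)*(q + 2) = q^3 - q^2 - 6*q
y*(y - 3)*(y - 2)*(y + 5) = y^4 - 19*y^2 + 30*y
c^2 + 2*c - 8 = (c - 2)*(c + 4)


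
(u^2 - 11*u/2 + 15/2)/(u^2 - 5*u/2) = (u - 3)/u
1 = 1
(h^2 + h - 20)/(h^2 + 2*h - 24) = (h + 5)/(h + 6)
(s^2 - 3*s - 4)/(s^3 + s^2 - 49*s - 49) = (s - 4)/(s^2 - 49)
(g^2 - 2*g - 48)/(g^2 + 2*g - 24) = (g - 8)/(g - 4)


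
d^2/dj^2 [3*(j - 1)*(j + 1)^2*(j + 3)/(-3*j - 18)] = 2*(-3*j^4 - 52*j^3 - 288*j^2 - 432*j - 93)/(j^3 + 18*j^2 + 108*j + 216)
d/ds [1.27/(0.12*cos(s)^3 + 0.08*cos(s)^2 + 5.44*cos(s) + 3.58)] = (0.4572*cos(s)^2 + 0.2032*cos(s) + 6.9088)*sin(s)/(0.12*cos(s)^3 + 0.08*cos(s)^2 + 5.44*cos(s) + 3.58)^2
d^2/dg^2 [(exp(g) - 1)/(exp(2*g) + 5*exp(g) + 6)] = (exp(4*g) - 9*exp(3*g) - 51*exp(2*g) - 31*exp(g) + 66)*exp(g)/(exp(6*g) + 15*exp(5*g) + 93*exp(4*g) + 305*exp(3*g) + 558*exp(2*g) + 540*exp(g) + 216)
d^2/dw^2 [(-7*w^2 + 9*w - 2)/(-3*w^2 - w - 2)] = 12*(-17*w^3 - 12*w^2 + 30*w + 6)/(27*w^6 + 27*w^5 + 63*w^4 + 37*w^3 + 42*w^2 + 12*w + 8)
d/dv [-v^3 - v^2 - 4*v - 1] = -3*v^2 - 2*v - 4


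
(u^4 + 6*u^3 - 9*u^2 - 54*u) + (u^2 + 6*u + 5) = u^4 + 6*u^3 - 8*u^2 - 48*u + 5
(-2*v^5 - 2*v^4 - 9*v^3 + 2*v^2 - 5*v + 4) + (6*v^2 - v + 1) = -2*v^5 - 2*v^4 - 9*v^3 + 8*v^2 - 6*v + 5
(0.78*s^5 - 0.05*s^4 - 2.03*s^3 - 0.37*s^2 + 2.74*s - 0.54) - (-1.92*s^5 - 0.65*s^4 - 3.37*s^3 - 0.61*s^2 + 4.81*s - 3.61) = 2.7*s^5 + 0.6*s^4 + 1.34*s^3 + 0.24*s^2 - 2.07*s + 3.07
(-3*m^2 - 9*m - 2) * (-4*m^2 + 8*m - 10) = 12*m^4 + 12*m^3 - 34*m^2 + 74*m + 20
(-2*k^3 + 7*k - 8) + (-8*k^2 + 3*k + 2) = -2*k^3 - 8*k^2 + 10*k - 6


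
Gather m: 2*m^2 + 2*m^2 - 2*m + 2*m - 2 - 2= 4*m^2 - 4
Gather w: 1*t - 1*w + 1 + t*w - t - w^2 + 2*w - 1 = -w^2 + w*(t + 1)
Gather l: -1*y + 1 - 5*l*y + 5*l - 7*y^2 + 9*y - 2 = l*(5 - 5*y) - 7*y^2 + 8*y - 1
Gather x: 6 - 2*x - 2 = 4 - 2*x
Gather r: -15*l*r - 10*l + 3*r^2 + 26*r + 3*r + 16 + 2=-10*l + 3*r^2 + r*(29 - 15*l) + 18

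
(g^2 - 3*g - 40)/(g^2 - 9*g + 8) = (g + 5)/(g - 1)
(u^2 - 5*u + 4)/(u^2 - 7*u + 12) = (u - 1)/(u - 3)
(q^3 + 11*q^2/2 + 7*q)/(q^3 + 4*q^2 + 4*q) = (q + 7/2)/(q + 2)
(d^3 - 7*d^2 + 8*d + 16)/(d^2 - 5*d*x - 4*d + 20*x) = (-d^2 + 3*d + 4)/(-d + 5*x)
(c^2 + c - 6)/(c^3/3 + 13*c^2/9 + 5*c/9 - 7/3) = 9*(c - 2)/(3*c^2 + 4*c - 7)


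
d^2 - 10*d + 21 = (d - 7)*(d - 3)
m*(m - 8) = m^2 - 8*m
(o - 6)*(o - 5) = o^2 - 11*o + 30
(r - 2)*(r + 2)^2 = r^3 + 2*r^2 - 4*r - 8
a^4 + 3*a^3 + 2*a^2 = a^2*(a + 1)*(a + 2)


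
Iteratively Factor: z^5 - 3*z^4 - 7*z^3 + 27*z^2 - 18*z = (z - 1)*(z^4 - 2*z^3 - 9*z^2 + 18*z) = (z - 1)*(z + 3)*(z^3 - 5*z^2 + 6*z) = z*(z - 1)*(z + 3)*(z^2 - 5*z + 6) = z*(z - 3)*(z - 1)*(z + 3)*(z - 2)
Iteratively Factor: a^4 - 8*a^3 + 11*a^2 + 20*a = (a - 5)*(a^3 - 3*a^2 - 4*a) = (a - 5)*(a - 4)*(a^2 + a) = a*(a - 5)*(a - 4)*(a + 1)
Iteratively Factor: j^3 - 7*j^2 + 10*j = (j - 5)*(j^2 - 2*j) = j*(j - 5)*(j - 2)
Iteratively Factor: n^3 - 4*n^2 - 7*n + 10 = (n + 2)*(n^2 - 6*n + 5) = (n - 5)*(n + 2)*(n - 1)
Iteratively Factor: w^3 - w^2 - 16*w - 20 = (w - 5)*(w^2 + 4*w + 4) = (w - 5)*(w + 2)*(w + 2)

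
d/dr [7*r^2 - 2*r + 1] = 14*r - 2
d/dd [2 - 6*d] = -6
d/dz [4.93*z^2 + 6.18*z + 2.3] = 9.86*z + 6.18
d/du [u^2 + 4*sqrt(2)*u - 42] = 2*u + 4*sqrt(2)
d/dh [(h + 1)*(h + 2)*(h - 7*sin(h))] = -(h + 1)*(h + 2)*(7*cos(h) - 1) + (h + 1)*(h - 7*sin(h)) + (h + 2)*(h - 7*sin(h))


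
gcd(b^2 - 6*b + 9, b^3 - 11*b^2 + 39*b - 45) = b^2 - 6*b + 9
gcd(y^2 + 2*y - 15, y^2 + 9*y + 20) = y + 5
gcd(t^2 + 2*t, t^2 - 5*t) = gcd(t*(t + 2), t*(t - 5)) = t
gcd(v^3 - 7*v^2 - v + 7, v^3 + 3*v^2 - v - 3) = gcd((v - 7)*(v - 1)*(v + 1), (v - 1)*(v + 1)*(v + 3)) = v^2 - 1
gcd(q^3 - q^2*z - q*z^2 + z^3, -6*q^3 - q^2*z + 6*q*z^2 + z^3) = -q^2 + z^2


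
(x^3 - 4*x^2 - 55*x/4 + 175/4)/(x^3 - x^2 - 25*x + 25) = (x^2 + x - 35/4)/(x^2 + 4*x - 5)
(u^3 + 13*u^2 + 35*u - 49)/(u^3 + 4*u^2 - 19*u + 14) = (u + 7)/(u - 2)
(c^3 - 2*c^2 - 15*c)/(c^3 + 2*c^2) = (c^2 - 2*c - 15)/(c*(c + 2))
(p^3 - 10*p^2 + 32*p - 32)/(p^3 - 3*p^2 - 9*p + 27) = (p^3 - 10*p^2 + 32*p - 32)/(p^3 - 3*p^2 - 9*p + 27)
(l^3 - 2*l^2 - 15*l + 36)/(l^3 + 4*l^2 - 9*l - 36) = (l - 3)/(l + 3)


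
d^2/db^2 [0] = 0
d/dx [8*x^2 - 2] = 16*x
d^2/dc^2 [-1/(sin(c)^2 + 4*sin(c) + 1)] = 2*(2*sin(c)^4 + 6*sin(c)^3 + 3*sin(c)^2 - 14*sin(c) - 15)/(sin(c)^2 + 4*sin(c) + 1)^3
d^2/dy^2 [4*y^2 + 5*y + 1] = 8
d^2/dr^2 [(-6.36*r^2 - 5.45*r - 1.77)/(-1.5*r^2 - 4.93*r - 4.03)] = (-69.5393999999999*r^3 - 206.7822*r^2 - 119.1366*r + 54.664184)/(3.375*r^6 + 33.2775*r^5 + 136.57455*r^4 + 298.634257*r^3 + 366.930291*r^2 + 240.202911*r + 65.450827)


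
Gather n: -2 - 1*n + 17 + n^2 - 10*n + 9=n^2 - 11*n + 24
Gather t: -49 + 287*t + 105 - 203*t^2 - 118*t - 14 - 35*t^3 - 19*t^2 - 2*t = -35*t^3 - 222*t^2 + 167*t + 42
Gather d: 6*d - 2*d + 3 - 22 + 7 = 4*d - 12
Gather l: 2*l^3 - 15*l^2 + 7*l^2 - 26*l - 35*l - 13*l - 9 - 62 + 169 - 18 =2*l^3 - 8*l^2 - 74*l + 80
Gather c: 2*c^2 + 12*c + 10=2*c^2 + 12*c + 10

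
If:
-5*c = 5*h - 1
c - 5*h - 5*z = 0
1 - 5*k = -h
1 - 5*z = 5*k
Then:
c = 4/25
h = 1/25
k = 26/125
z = -1/125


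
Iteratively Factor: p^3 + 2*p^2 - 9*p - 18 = (p + 3)*(p^2 - p - 6) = (p + 2)*(p + 3)*(p - 3)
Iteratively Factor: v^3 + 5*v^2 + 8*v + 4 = (v + 2)*(v^2 + 3*v + 2) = (v + 1)*(v + 2)*(v + 2)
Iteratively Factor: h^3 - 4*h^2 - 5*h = (h + 1)*(h^2 - 5*h) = h*(h + 1)*(h - 5)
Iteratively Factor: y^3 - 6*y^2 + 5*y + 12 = (y + 1)*(y^2 - 7*y + 12) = (y - 3)*(y + 1)*(y - 4)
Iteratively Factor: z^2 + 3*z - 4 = (z - 1)*(z + 4)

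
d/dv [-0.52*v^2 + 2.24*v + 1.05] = 2.24 - 1.04*v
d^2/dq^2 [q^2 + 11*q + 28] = 2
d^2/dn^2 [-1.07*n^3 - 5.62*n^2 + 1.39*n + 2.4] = -6.42*n - 11.24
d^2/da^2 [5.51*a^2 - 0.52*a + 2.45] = 11.0200000000000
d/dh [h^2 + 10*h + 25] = 2*h + 10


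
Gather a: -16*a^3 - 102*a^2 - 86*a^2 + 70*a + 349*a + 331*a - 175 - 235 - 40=-16*a^3 - 188*a^2 + 750*a - 450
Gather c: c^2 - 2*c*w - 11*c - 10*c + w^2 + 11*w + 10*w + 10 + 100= c^2 + c*(-2*w - 21) + w^2 + 21*w + 110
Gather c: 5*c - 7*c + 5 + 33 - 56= -2*c - 18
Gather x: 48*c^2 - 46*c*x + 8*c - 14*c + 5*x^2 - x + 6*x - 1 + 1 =48*c^2 - 6*c + 5*x^2 + x*(5 - 46*c)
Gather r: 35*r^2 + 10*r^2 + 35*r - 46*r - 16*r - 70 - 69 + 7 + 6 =45*r^2 - 27*r - 126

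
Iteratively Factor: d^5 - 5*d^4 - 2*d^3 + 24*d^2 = (d)*(d^4 - 5*d^3 - 2*d^2 + 24*d) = d*(d - 3)*(d^3 - 2*d^2 - 8*d) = d*(d - 4)*(d - 3)*(d^2 + 2*d) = d*(d - 4)*(d - 3)*(d + 2)*(d)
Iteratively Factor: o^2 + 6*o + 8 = (o + 2)*(o + 4)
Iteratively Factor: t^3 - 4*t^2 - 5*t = (t - 5)*(t^2 + t) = (t - 5)*(t + 1)*(t)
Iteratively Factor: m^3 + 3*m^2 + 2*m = (m)*(m^2 + 3*m + 2) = m*(m + 2)*(m + 1)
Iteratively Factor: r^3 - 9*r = (r + 3)*(r^2 - 3*r) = (r - 3)*(r + 3)*(r)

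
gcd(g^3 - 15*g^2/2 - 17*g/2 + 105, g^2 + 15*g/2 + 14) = g + 7/2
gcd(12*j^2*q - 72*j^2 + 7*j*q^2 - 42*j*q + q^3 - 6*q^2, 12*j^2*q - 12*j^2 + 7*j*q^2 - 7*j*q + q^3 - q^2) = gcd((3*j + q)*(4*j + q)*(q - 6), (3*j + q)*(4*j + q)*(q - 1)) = 12*j^2 + 7*j*q + q^2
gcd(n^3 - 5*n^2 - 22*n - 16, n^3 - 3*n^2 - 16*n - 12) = n^2 + 3*n + 2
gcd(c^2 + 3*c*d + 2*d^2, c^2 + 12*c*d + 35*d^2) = 1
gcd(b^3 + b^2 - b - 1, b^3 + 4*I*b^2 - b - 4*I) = b^2 - 1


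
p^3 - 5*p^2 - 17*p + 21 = (p - 7)*(p - 1)*(p + 3)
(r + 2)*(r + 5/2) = r^2 + 9*r/2 + 5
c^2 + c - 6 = (c - 2)*(c + 3)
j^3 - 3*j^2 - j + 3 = (j - 3)*(j - 1)*(j + 1)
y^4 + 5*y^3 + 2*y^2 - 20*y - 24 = (y - 2)*(y + 2)^2*(y + 3)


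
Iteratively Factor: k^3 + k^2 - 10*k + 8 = (k - 2)*(k^2 + 3*k - 4) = (k - 2)*(k - 1)*(k + 4)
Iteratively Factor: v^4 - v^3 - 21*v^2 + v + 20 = (v - 1)*(v^3 - 21*v - 20) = (v - 1)*(v + 1)*(v^2 - v - 20) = (v - 1)*(v + 1)*(v + 4)*(v - 5)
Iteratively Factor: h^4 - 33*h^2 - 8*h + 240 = (h + 4)*(h^3 - 4*h^2 - 17*h + 60) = (h + 4)^2*(h^2 - 8*h + 15) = (h - 5)*(h + 4)^2*(h - 3)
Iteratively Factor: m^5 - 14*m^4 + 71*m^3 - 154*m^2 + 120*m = (m - 5)*(m^4 - 9*m^3 + 26*m^2 - 24*m) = m*(m - 5)*(m^3 - 9*m^2 + 26*m - 24) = m*(m - 5)*(m - 3)*(m^2 - 6*m + 8) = m*(m - 5)*(m - 4)*(m - 3)*(m - 2)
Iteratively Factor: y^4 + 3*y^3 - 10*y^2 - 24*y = (y)*(y^3 + 3*y^2 - 10*y - 24) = y*(y - 3)*(y^2 + 6*y + 8) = y*(y - 3)*(y + 2)*(y + 4)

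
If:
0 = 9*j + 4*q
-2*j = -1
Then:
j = 1/2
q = -9/8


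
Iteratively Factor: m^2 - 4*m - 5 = (m + 1)*(m - 5)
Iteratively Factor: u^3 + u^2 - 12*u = (u)*(u^2 + u - 12) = u*(u + 4)*(u - 3)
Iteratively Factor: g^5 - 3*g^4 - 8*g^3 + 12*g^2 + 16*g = (g - 2)*(g^4 - g^3 - 10*g^2 - 8*g) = g*(g - 2)*(g^3 - g^2 - 10*g - 8) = g*(g - 4)*(g - 2)*(g^2 + 3*g + 2) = g*(g - 4)*(g - 2)*(g + 1)*(g + 2)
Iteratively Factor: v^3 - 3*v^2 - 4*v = (v + 1)*(v^2 - 4*v) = (v - 4)*(v + 1)*(v)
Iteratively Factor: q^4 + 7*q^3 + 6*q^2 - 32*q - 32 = (q - 2)*(q^3 + 9*q^2 + 24*q + 16) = (q - 2)*(q + 4)*(q^2 + 5*q + 4) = (q - 2)*(q + 1)*(q + 4)*(q + 4)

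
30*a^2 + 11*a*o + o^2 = (5*a + o)*(6*a + o)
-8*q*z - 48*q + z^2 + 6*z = (-8*q + z)*(z + 6)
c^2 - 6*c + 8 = (c - 4)*(c - 2)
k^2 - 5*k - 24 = (k - 8)*(k + 3)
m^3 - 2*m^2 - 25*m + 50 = (m - 5)*(m - 2)*(m + 5)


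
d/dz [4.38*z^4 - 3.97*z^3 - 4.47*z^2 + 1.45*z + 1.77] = 17.52*z^3 - 11.91*z^2 - 8.94*z + 1.45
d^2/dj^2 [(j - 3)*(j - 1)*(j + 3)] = 6*j - 2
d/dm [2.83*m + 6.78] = 2.83000000000000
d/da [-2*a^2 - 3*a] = -4*a - 3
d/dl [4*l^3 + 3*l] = 12*l^2 + 3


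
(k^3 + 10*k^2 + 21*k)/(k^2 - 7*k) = (k^2 + 10*k + 21)/(k - 7)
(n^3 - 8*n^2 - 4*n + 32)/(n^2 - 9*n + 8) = (n^2 - 4)/(n - 1)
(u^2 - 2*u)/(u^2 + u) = (u - 2)/(u + 1)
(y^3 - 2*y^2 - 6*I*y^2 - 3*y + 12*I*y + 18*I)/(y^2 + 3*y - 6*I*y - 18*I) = (y^2 - 2*y - 3)/(y + 3)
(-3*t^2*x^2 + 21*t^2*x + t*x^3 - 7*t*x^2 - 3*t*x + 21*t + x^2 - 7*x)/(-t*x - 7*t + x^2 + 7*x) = (3*t^2*x^2 - 21*t^2*x - t*x^3 + 7*t*x^2 + 3*t*x - 21*t - x^2 + 7*x)/(t*x + 7*t - x^2 - 7*x)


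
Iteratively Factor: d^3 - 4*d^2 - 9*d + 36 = (d + 3)*(d^2 - 7*d + 12) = (d - 3)*(d + 3)*(d - 4)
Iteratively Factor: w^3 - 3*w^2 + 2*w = (w)*(w^2 - 3*w + 2) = w*(w - 1)*(w - 2)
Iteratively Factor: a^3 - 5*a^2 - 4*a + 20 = (a + 2)*(a^2 - 7*a + 10) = (a - 5)*(a + 2)*(a - 2)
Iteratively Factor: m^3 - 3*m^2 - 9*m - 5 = (m - 5)*(m^2 + 2*m + 1) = (m - 5)*(m + 1)*(m + 1)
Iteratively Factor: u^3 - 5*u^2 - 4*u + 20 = (u + 2)*(u^2 - 7*u + 10) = (u - 5)*(u + 2)*(u - 2)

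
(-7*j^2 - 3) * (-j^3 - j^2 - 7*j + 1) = 7*j^5 + 7*j^4 + 52*j^3 - 4*j^2 + 21*j - 3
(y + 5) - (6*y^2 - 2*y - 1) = -6*y^2 + 3*y + 6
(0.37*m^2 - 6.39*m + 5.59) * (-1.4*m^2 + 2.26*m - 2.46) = -0.518*m^4 + 9.7822*m^3 - 23.1776*m^2 + 28.3528*m - 13.7514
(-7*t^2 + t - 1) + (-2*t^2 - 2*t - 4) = -9*t^2 - t - 5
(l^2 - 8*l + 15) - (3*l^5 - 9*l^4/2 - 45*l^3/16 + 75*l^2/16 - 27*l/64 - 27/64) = -3*l^5 + 9*l^4/2 + 45*l^3/16 - 59*l^2/16 - 485*l/64 + 987/64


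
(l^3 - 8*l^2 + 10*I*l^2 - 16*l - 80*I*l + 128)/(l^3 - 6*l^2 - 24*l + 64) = (l^2 + 10*I*l - 16)/(l^2 + 2*l - 8)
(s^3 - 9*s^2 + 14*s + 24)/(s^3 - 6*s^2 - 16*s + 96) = (s + 1)/(s + 4)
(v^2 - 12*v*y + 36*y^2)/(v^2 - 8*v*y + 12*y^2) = (-v + 6*y)/(-v + 2*y)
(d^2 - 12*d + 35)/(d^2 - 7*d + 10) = (d - 7)/(d - 2)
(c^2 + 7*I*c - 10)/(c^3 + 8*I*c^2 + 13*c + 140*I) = (c + 2*I)/(c^2 + 3*I*c + 28)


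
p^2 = p^2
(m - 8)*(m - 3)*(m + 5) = m^3 - 6*m^2 - 31*m + 120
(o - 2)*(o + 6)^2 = o^3 + 10*o^2 + 12*o - 72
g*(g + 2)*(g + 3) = g^3 + 5*g^2 + 6*g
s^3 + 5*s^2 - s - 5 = (s - 1)*(s + 1)*(s + 5)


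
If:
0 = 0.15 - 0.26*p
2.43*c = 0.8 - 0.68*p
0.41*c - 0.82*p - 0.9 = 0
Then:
No Solution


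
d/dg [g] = 1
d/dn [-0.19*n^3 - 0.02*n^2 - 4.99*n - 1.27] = -0.57*n^2 - 0.04*n - 4.99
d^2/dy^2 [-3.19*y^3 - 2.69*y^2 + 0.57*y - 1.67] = -19.14*y - 5.38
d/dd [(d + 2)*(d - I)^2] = (d - I)*(3*d + 4 - I)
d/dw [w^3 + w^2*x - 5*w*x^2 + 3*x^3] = 3*w^2 + 2*w*x - 5*x^2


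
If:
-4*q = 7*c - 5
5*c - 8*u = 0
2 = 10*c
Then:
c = 1/5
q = 9/10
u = 1/8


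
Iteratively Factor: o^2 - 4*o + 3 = (o - 3)*(o - 1)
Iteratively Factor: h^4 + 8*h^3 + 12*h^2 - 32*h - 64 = (h + 4)*(h^3 + 4*h^2 - 4*h - 16) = (h - 2)*(h + 4)*(h^2 + 6*h + 8) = (h - 2)*(h + 4)^2*(h + 2)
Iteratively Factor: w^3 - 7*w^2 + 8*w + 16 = (w - 4)*(w^2 - 3*w - 4) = (w - 4)*(w + 1)*(w - 4)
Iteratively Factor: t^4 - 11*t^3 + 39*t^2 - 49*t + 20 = (t - 5)*(t^3 - 6*t^2 + 9*t - 4) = (t - 5)*(t - 4)*(t^2 - 2*t + 1) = (t - 5)*(t - 4)*(t - 1)*(t - 1)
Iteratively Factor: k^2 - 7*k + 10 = (k - 5)*(k - 2)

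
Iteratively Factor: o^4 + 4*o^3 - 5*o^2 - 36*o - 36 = (o - 3)*(o^3 + 7*o^2 + 16*o + 12) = (o - 3)*(o + 2)*(o^2 + 5*o + 6) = (o - 3)*(o + 2)*(o + 3)*(o + 2)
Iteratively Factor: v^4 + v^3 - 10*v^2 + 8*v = (v)*(v^3 + v^2 - 10*v + 8) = v*(v - 2)*(v^2 + 3*v - 4) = v*(v - 2)*(v + 4)*(v - 1)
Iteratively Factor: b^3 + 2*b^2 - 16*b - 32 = (b + 2)*(b^2 - 16) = (b + 2)*(b + 4)*(b - 4)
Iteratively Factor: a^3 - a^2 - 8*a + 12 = (a - 2)*(a^2 + a - 6) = (a - 2)^2*(a + 3)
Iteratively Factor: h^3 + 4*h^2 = (h)*(h^2 + 4*h) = h*(h + 4)*(h)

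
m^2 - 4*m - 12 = (m - 6)*(m + 2)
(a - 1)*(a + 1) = a^2 - 1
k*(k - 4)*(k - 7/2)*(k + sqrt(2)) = k^4 - 15*k^3/2 + sqrt(2)*k^3 - 15*sqrt(2)*k^2/2 + 14*k^2 + 14*sqrt(2)*k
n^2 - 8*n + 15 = (n - 5)*(n - 3)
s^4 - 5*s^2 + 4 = (s - 2)*(s - 1)*(s + 1)*(s + 2)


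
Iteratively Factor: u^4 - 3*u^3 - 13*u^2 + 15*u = (u + 3)*(u^3 - 6*u^2 + 5*u) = (u - 5)*(u + 3)*(u^2 - u) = u*(u - 5)*(u + 3)*(u - 1)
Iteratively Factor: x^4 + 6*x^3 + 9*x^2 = (x)*(x^3 + 6*x^2 + 9*x) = x*(x + 3)*(x^2 + 3*x) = x^2*(x + 3)*(x + 3)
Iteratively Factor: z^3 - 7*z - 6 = (z + 1)*(z^2 - z - 6) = (z - 3)*(z + 1)*(z + 2)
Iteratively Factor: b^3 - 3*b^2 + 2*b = (b - 1)*(b^2 - 2*b) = (b - 2)*(b - 1)*(b)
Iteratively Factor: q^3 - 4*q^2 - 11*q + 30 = (q - 5)*(q^2 + q - 6) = (q - 5)*(q + 3)*(q - 2)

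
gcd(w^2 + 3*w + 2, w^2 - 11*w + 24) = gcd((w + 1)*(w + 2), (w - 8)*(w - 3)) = 1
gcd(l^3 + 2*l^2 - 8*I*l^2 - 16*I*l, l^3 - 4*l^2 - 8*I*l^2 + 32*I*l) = l^2 - 8*I*l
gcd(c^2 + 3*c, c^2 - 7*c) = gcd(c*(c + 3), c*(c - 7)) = c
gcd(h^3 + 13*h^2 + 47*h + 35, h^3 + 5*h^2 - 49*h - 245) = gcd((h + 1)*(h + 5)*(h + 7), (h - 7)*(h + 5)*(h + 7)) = h^2 + 12*h + 35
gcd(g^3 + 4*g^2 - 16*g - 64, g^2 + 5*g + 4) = g + 4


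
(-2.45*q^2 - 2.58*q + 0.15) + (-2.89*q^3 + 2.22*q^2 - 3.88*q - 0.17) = -2.89*q^3 - 0.23*q^2 - 6.46*q - 0.02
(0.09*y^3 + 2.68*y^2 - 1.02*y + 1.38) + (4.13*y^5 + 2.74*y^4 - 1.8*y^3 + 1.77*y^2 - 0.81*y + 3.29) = 4.13*y^5 + 2.74*y^4 - 1.71*y^3 + 4.45*y^2 - 1.83*y + 4.67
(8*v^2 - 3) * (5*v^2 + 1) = 40*v^4 - 7*v^2 - 3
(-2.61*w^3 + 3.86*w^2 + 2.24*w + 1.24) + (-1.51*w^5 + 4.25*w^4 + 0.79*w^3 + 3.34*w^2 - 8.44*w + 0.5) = -1.51*w^5 + 4.25*w^4 - 1.82*w^3 + 7.2*w^2 - 6.2*w + 1.74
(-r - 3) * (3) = -3*r - 9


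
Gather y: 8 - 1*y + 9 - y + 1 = 18 - 2*y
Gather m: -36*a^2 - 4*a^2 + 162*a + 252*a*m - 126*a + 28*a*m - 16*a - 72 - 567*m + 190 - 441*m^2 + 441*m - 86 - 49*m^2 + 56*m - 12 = -40*a^2 + 20*a - 490*m^2 + m*(280*a - 70) + 20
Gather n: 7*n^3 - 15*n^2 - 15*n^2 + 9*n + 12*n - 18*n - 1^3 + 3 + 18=7*n^3 - 30*n^2 + 3*n + 20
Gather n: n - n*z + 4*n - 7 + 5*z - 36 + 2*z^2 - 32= n*(5 - z) + 2*z^2 + 5*z - 75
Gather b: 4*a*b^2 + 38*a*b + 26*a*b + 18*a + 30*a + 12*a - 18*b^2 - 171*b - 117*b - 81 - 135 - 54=60*a + b^2*(4*a - 18) + b*(64*a - 288) - 270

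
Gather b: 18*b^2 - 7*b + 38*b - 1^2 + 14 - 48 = 18*b^2 + 31*b - 35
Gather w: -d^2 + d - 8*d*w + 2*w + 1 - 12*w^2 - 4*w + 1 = -d^2 + d - 12*w^2 + w*(-8*d - 2) + 2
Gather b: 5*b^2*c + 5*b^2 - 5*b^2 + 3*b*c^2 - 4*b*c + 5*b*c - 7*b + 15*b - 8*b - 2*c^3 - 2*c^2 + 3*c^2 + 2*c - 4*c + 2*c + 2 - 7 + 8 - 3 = 5*b^2*c + b*(3*c^2 + c) - 2*c^3 + c^2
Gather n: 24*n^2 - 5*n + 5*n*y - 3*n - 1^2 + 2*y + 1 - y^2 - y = 24*n^2 + n*(5*y - 8) - y^2 + y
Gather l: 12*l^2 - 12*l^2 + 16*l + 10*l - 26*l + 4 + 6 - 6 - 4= 0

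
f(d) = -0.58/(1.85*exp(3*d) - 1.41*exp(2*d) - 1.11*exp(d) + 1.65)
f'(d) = -0.58*(-5.55*exp(3*d) + 2.82*exp(2*d) + 1.11*exp(d))/(1.85*exp(3*d) - 1.41*exp(2*d) - 1.11*exp(d) + 1.65)^2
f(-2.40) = -0.38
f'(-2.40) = -0.03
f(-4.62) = -0.35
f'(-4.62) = -0.00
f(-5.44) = -0.35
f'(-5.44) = -0.00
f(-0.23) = -0.72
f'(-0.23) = 0.11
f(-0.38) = -0.70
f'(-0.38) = -0.26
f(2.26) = -0.00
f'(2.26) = 0.00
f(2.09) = -0.00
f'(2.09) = 0.00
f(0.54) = -0.12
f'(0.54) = 0.42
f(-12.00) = -0.35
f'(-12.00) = 0.00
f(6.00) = 0.00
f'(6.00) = 0.00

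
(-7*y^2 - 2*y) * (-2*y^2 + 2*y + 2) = 14*y^4 - 10*y^3 - 18*y^2 - 4*y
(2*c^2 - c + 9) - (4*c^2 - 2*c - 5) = -2*c^2 + c + 14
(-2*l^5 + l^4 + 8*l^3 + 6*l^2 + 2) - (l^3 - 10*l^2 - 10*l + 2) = -2*l^5 + l^4 + 7*l^3 + 16*l^2 + 10*l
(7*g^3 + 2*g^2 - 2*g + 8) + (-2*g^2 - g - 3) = 7*g^3 - 3*g + 5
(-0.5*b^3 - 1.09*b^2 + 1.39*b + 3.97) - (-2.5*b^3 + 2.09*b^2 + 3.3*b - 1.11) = 2.0*b^3 - 3.18*b^2 - 1.91*b + 5.08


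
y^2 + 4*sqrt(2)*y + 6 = (y + sqrt(2))*(y + 3*sqrt(2))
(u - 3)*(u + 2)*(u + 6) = u^3 + 5*u^2 - 12*u - 36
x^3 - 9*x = x*(x - 3)*(x + 3)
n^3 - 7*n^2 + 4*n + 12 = (n - 6)*(n - 2)*(n + 1)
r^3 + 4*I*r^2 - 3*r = r*(r + I)*(r + 3*I)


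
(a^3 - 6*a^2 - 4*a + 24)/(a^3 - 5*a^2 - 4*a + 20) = (a - 6)/(a - 5)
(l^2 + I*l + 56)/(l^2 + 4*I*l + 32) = (l - 7*I)/(l - 4*I)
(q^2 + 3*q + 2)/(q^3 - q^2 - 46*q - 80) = (q + 1)/(q^2 - 3*q - 40)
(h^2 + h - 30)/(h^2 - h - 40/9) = 9*(-h^2 - h + 30)/(-9*h^2 + 9*h + 40)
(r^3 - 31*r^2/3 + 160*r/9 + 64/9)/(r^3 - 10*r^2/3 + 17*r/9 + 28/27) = 3*(3*r^2 - 32*r + 64)/(9*r^2 - 33*r + 28)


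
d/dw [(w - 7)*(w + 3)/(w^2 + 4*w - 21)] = 8*(w^2 + 21)/(w^4 + 8*w^3 - 26*w^2 - 168*w + 441)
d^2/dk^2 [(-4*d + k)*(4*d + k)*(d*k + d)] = 2*d*(3*k + 1)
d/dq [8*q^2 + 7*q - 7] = 16*q + 7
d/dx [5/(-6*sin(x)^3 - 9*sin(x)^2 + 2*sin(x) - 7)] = 10*(9*sin(x)^2 + 9*sin(x) - 1)*cos(x)/(6*sin(x)^3 + 9*sin(x)^2 - 2*sin(x) + 7)^2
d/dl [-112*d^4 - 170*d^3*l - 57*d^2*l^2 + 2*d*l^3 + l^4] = -170*d^3 - 114*d^2*l + 6*d*l^2 + 4*l^3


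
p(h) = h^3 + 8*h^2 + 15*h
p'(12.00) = 639.00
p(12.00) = 3060.00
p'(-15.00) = 450.00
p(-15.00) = -1800.00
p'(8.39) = 360.42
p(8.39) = 1279.58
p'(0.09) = 16.46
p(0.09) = 1.42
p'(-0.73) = 4.92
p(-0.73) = -7.08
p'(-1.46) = -1.97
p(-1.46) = -7.96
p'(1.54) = 46.75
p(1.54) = 45.73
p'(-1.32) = -0.89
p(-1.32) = -8.16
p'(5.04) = 171.84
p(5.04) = 406.84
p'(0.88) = 31.40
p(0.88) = 20.08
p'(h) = 3*h^2 + 16*h + 15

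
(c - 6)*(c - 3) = c^2 - 9*c + 18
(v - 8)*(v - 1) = v^2 - 9*v + 8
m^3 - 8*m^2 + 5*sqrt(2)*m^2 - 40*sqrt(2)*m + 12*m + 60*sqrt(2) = (m - 6)*(m - 2)*(m + 5*sqrt(2))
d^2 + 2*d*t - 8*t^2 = (d - 2*t)*(d + 4*t)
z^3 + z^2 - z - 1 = (z - 1)*(z + 1)^2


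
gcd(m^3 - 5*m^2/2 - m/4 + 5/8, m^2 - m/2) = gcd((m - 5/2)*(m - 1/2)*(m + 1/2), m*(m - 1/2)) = m - 1/2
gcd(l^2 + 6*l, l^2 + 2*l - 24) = l + 6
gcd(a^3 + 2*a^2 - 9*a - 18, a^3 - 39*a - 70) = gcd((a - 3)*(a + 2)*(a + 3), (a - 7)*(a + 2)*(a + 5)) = a + 2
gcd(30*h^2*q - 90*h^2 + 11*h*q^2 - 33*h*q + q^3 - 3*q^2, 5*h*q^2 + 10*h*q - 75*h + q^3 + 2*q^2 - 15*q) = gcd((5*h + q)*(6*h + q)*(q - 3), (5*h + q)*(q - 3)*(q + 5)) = 5*h*q - 15*h + q^2 - 3*q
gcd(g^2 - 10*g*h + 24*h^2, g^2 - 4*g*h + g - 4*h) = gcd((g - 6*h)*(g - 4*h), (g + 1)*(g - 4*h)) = g - 4*h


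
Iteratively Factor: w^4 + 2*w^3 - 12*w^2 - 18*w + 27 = (w - 1)*(w^3 + 3*w^2 - 9*w - 27) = (w - 3)*(w - 1)*(w^2 + 6*w + 9) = (w - 3)*(w - 1)*(w + 3)*(w + 3)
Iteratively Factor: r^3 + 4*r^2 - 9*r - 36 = (r + 4)*(r^2 - 9) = (r - 3)*(r + 4)*(r + 3)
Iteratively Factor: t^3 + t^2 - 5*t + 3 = (t - 1)*(t^2 + 2*t - 3) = (t - 1)*(t + 3)*(t - 1)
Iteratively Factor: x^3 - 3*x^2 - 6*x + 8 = (x + 2)*(x^2 - 5*x + 4) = (x - 1)*(x + 2)*(x - 4)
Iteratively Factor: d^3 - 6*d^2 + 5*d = (d)*(d^2 - 6*d + 5) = d*(d - 5)*(d - 1)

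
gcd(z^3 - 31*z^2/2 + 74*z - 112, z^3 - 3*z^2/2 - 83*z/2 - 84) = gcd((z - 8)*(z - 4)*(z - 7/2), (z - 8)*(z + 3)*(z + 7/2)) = z - 8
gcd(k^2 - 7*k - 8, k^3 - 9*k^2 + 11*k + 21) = k + 1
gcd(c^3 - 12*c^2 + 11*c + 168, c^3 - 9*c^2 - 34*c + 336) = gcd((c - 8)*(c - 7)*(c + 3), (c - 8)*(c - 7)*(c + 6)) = c^2 - 15*c + 56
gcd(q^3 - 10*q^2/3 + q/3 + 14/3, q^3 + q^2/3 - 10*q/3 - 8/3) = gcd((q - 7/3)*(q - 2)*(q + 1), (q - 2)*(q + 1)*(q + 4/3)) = q^2 - q - 2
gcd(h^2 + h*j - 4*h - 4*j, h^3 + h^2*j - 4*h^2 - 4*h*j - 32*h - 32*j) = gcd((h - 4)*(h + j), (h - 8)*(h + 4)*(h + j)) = h + j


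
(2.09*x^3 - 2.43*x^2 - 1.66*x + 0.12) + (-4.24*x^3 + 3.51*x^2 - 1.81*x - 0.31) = -2.15*x^3 + 1.08*x^2 - 3.47*x - 0.19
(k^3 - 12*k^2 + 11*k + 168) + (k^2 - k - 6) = k^3 - 11*k^2 + 10*k + 162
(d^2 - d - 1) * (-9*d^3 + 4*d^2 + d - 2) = -9*d^5 + 13*d^4 + 6*d^3 - 7*d^2 + d + 2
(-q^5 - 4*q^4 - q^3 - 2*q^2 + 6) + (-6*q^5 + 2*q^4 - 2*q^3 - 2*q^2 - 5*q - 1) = -7*q^5 - 2*q^4 - 3*q^3 - 4*q^2 - 5*q + 5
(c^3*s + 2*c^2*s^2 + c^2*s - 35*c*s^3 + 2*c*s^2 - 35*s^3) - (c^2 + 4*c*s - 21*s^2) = c^3*s + 2*c^2*s^2 + c^2*s - c^2 - 35*c*s^3 + 2*c*s^2 - 4*c*s - 35*s^3 + 21*s^2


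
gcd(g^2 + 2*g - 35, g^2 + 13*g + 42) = g + 7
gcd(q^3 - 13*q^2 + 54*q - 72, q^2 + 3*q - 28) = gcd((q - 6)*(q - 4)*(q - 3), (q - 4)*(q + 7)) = q - 4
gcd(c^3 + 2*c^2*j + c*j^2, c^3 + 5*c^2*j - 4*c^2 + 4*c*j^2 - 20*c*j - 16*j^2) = c + j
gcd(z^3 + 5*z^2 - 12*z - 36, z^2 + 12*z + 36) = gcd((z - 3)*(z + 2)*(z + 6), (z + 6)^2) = z + 6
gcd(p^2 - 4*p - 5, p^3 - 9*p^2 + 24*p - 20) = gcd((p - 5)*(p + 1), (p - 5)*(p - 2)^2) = p - 5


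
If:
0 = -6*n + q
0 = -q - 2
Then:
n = -1/3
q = -2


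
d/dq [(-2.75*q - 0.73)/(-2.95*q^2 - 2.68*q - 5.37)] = (-8.1125*q^2 - 4.307*q + 12.8111)/(8.7025*q^4 + 15.812*q^3 + 38.8654*q^2 + 28.7832*q + 28.8369)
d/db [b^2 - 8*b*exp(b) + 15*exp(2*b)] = -8*b*exp(b) + 2*b + 30*exp(2*b) - 8*exp(b)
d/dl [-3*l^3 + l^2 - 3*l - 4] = -9*l^2 + 2*l - 3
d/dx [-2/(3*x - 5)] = 6/(3*x - 5)^2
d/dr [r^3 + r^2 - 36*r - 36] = 3*r^2 + 2*r - 36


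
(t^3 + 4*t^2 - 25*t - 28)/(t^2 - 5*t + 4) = (t^2 + 8*t + 7)/(t - 1)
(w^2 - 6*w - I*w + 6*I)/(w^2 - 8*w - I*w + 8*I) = (w - 6)/(w - 8)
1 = 1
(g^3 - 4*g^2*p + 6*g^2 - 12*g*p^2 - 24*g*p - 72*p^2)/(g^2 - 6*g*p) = g + 2*p + 6 + 12*p/g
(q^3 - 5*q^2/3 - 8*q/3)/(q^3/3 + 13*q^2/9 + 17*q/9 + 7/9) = 3*q*(3*q - 8)/(3*q^2 + 10*q + 7)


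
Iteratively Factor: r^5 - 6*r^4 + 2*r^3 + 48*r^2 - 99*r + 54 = (r + 3)*(r^4 - 9*r^3 + 29*r^2 - 39*r + 18) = (r - 1)*(r + 3)*(r^3 - 8*r^2 + 21*r - 18) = (r - 2)*(r - 1)*(r + 3)*(r^2 - 6*r + 9) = (r - 3)*(r - 2)*(r - 1)*(r + 3)*(r - 3)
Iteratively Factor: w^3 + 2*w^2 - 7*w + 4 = (w - 1)*(w^2 + 3*w - 4) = (w - 1)^2*(w + 4)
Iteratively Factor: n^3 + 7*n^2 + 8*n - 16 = (n + 4)*(n^2 + 3*n - 4) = (n - 1)*(n + 4)*(n + 4)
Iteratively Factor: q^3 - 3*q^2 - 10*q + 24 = (q - 4)*(q^2 + q - 6) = (q - 4)*(q + 3)*(q - 2)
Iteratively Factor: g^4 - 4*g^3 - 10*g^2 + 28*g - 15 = (g - 5)*(g^3 + g^2 - 5*g + 3) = (g - 5)*(g - 1)*(g^2 + 2*g - 3) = (g - 5)*(g - 1)^2*(g + 3)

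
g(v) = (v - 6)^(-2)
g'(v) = -2/(v - 6)^3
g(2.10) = 0.07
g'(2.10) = 0.03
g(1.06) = 0.04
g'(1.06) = 0.02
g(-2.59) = 0.01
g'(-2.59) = 0.00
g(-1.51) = 0.02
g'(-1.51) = 0.00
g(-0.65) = 0.02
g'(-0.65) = 0.01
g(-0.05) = 0.03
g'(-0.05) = 0.01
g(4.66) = 0.56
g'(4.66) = 0.83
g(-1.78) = 0.02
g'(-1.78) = 0.00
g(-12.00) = 0.00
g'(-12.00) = 0.00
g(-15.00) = 0.00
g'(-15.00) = 0.00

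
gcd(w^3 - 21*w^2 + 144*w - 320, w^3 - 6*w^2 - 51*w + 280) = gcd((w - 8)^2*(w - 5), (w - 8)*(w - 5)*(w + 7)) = w^2 - 13*w + 40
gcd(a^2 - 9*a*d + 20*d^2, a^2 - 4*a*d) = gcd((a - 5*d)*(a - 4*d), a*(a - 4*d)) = a - 4*d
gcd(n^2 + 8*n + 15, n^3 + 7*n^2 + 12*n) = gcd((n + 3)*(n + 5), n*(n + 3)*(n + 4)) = n + 3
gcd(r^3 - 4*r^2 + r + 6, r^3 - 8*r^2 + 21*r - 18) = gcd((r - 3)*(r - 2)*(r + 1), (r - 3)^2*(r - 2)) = r^2 - 5*r + 6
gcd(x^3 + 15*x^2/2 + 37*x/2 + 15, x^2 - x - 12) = x + 3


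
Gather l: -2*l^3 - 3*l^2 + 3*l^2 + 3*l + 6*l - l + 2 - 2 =-2*l^3 + 8*l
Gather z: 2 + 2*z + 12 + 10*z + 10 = 12*z + 24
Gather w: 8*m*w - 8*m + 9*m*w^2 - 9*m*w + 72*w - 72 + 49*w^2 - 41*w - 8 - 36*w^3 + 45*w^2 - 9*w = -8*m - 36*w^3 + w^2*(9*m + 94) + w*(22 - m) - 80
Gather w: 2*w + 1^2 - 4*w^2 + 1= -4*w^2 + 2*w + 2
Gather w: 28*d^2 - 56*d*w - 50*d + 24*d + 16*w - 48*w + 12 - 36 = 28*d^2 - 26*d + w*(-56*d - 32) - 24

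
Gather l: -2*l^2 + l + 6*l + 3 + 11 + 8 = -2*l^2 + 7*l + 22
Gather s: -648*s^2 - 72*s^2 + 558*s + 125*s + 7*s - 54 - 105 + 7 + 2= -720*s^2 + 690*s - 150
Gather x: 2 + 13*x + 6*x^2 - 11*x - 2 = 6*x^2 + 2*x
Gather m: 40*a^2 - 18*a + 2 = 40*a^2 - 18*a + 2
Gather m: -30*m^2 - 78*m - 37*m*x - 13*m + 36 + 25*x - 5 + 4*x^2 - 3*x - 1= -30*m^2 + m*(-37*x - 91) + 4*x^2 + 22*x + 30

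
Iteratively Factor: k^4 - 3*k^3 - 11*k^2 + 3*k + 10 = (k + 1)*(k^3 - 4*k^2 - 7*k + 10) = (k - 1)*(k + 1)*(k^2 - 3*k - 10) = (k - 1)*(k + 1)*(k + 2)*(k - 5)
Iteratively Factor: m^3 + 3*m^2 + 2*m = (m)*(m^2 + 3*m + 2) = m*(m + 1)*(m + 2)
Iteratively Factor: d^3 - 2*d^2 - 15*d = (d)*(d^2 - 2*d - 15) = d*(d - 5)*(d + 3)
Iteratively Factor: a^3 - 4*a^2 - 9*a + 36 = (a + 3)*(a^2 - 7*a + 12) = (a - 3)*(a + 3)*(a - 4)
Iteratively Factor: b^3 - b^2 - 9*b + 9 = (b - 1)*(b^2 - 9) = (b - 1)*(b + 3)*(b - 3)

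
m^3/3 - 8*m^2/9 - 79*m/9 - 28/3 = (m/3 + 1)*(m - 7)*(m + 4/3)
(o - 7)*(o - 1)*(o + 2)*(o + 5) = o^4 - o^3 - 39*o^2 - 31*o + 70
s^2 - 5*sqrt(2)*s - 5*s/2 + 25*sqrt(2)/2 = (s - 5/2)*(s - 5*sqrt(2))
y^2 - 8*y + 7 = (y - 7)*(y - 1)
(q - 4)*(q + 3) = q^2 - q - 12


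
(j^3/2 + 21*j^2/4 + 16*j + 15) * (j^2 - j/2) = j^5/2 + 5*j^4 + 107*j^3/8 + 7*j^2 - 15*j/2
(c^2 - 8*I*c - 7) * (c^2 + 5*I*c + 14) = c^4 - 3*I*c^3 + 47*c^2 - 147*I*c - 98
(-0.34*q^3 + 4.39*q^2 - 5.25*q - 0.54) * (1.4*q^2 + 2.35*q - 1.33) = -0.476*q^5 + 5.347*q^4 + 3.4187*q^3 - 18.9322*q^2 + 5.7135*q + 0.7182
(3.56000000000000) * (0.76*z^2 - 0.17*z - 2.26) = 2.7056*z^2 - 0.6052*z - 8.0456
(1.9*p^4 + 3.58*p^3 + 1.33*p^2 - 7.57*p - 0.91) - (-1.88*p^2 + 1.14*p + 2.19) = 1.9*p^4 + 3.58*p^3 + 3.21*p^2 - 8.71*p - 3.1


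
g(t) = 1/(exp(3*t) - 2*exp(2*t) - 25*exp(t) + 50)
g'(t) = (-3*exp(3*t) + 4*exp(2*t) + 25*exp(t))/(exp(3*t) - 2*exp(2*t) - 25*exp(t) + 50)^2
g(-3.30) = 0.02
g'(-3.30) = 0.00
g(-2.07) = 0.02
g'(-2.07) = 0.00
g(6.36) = 0.00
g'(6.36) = -0.00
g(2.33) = 0.00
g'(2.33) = -0.01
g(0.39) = 0.08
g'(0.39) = 0.25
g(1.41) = -0.06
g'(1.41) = -0.12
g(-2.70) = 0.02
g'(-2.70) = 0.00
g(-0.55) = 0.03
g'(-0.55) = 0.01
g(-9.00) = 0.02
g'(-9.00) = 0.00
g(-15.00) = 0.02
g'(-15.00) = 0.00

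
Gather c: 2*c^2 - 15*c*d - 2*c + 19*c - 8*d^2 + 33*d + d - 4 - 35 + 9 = 2*c^2 + c*(17 - 15*d) - 8*d^2 + 34*d - 30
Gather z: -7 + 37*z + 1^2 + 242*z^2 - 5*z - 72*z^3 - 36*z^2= -72*z^3 + 206*z^2 + 32*z - 6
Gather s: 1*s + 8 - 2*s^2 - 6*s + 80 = -2*s^2 - 5*s + 88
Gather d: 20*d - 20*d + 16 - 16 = 0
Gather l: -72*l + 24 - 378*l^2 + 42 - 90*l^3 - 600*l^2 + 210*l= -90*l^3 - 978*l^2 + 138*l + 66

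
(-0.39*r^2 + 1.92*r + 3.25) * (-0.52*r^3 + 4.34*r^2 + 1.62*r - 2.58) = 0.2028*r^5 - 2.691*r^4 + 6.011*r^3 + 18.2216*r^2 + 0.311400000000001*r - 8.385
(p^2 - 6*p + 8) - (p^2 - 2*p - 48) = 56 - 4*p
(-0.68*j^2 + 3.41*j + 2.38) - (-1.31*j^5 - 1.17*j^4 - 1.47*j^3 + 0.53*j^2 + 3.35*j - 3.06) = 1.31*j^5 + 1.17*j^4 + 1.47*j^3 - 1.21*j^2 + 0.0600000000000001*j + 5.44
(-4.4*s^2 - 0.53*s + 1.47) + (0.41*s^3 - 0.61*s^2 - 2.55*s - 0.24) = 0.41*s^3 - 5.01*s^2 - 3.08*s + 1.23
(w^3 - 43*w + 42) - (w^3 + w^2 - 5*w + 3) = -w^2 - 38*w + 39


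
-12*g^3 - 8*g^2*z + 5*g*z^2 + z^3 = (-2*g + z)*(g + z)*(6*g + z)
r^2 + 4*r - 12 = (r - 2)*(r + 6)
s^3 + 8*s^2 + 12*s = s*(s + 2)*(s + 6)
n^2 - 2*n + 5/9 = (n - 5/3)*(n - 1/3)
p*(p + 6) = p^2 + 6*p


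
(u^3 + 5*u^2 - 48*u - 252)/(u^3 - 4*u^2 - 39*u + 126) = (u + 6)/(u - 3)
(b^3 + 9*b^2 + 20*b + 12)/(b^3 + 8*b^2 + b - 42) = (b^3 + 9*b^2 + 20*b + 12)/(b^3 + 8*b^2 + b - 42)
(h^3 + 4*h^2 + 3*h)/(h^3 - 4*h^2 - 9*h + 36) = h*(h + 1)/(h^2 - 7*h + 12)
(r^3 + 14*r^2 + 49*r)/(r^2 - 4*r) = (r^2 + 14*r + 49)/(r - 4)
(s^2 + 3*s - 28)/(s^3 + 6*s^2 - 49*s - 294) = (s - 4)/(s^2 - s - 42)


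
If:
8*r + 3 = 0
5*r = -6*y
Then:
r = -3/8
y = 5/16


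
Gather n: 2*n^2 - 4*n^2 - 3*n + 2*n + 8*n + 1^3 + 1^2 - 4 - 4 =-2*n^2 + 7*n - 6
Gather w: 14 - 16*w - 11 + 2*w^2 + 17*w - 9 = 2*w^2 + w - 6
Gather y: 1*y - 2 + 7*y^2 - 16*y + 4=7*y^2 - 15*y + 2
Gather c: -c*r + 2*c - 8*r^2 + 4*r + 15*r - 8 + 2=c*(2 - r) - 8*r^2 + 19*r - 6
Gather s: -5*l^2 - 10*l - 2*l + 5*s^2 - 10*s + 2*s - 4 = -5*l^2 - 12*l + 5*s^2 - 8*s - 4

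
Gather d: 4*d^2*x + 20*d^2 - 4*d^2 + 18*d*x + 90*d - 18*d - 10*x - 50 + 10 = d^2*(4*x + 16) + d*(18*x + 72) - 10*x - 40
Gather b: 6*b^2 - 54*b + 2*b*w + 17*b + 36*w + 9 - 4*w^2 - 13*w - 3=6*b^2 + b*(2*w - 37) - 4*w^2 + 23*w + 6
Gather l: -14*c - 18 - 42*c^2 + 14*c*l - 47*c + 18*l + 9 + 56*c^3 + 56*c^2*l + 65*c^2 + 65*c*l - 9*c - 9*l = 56*c^3 + 23*c^2 - 70*c + l*(56*c^2 + 79*c + 9) - 9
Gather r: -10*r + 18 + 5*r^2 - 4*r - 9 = 5*r^2 - 14*r + 9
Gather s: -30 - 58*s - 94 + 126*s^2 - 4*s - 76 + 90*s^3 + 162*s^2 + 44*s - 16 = 90*s^3 + 288*s^2 - 18*s - 216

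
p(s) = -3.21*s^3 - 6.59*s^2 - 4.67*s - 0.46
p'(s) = -9.63*s^2 - 13.18*s - 4.67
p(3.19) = -186.62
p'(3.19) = -144.71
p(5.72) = -843.54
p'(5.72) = -395.14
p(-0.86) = 0.72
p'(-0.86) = -0.46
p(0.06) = -0.76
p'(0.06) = -5.50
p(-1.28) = 1.45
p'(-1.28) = -3.58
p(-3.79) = 97.33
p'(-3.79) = -93.04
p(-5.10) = 277.76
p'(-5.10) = -187.93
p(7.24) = -1597.91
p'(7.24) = -604.87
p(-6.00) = 483.68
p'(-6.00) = -272.27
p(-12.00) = 4653.50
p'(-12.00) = -1233.23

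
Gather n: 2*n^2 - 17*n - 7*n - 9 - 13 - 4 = 2*n^2 - 24*n - 26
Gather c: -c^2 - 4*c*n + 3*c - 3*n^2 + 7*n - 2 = -c^2 + c*(3 - 4*n) - 3*n^2 + 7*n - 2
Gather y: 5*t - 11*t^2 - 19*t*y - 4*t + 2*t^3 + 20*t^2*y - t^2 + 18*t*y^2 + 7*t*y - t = 2*t^3 - 12*t^2 + 18*t*y^2 + y*(20*t^2 - 12*t)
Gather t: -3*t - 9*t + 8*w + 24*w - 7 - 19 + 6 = -12*t + 32*w - 20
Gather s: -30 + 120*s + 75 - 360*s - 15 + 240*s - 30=0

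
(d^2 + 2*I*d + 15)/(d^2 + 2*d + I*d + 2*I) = (d^2 + 2*I*d + 15)/(d^2 + d*(2 + I) + 2*I)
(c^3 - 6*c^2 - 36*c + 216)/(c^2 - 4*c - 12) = (c^2 - 36)/(c + 2)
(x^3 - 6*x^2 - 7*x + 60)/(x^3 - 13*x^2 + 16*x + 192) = (x^2 - 9*x + 20)/(x^2 - 16*x + 64)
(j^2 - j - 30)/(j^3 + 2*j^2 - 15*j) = (j - 6)/(j*(j - 3))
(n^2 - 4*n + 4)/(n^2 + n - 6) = (n - 2)/(n + 3)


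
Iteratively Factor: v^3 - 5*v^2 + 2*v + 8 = (v - 2)*(v^2 - 3*v - 4) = (v - 2)*(v + 1)*(v - 4)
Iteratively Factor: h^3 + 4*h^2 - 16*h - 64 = (h - 4)*(h^2 + 8*h + 16) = (h - 4)*(h + 4)*(h + 4)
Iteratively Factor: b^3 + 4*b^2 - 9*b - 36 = (b - 3)*(b^2 + 7*b + 12) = (b - 3)*(b + 3)*(b + 4)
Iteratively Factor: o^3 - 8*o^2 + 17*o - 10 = (o - 2)*(o^2 - 6*o + 5) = (o - 5)*(o - 2)*(o - 1)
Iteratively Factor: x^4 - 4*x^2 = (x)*(x^3 - 4*x) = x^2*(x^2 - 4) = x^2*(x + 2)*(x - 2)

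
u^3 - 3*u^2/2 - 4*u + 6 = (u - 2)*(u - 3/2)*(u + 2)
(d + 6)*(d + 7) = d^2 + 13*d + 42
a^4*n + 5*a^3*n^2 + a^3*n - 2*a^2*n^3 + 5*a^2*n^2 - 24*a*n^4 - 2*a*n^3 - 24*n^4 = (a - 2*n)*(a + 3*n)*(a + 4*n)*(a*n + n)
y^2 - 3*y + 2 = (y - 2)*(y - 1)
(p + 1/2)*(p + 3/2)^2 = p^3 + 7*p^2/2 + 15*p/4 + 9/8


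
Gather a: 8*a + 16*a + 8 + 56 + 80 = 24*a + 144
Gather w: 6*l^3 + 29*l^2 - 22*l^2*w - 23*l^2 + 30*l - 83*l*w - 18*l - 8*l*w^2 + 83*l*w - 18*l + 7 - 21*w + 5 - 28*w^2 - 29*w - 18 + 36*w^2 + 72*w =6*l^3 + 6*l^2 - 6*l + w^2*(8 - 8*l) + w*(22 - 22*l^2) - 6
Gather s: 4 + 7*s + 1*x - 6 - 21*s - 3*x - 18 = -14*s - 2*x - 20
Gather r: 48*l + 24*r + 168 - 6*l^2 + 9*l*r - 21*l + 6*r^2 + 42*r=-6*l^2 + 27*l + 6*r^2 + r*(9*l + 66) + 168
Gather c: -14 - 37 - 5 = -56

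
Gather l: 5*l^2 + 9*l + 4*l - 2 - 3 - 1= 5*l^2 + 13*l - 6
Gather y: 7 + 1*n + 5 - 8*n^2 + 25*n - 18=-8*n^2 + 26*n - 6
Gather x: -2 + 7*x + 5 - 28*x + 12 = 15 - 21*x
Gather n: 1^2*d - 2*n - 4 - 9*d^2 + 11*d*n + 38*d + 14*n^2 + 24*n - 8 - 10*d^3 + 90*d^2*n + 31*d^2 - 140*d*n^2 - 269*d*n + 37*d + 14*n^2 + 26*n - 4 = -10*d^3 + 22*d^2 + 76*d + n^2*(28 - 140*d) + n*(90*d^2 - 258*d + 48) - 16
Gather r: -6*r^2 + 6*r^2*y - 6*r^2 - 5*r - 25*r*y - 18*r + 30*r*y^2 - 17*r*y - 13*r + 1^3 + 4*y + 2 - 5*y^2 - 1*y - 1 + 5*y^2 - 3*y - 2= r^2*(6*y - 12) + r*(30*y^2 - 42*y - 36)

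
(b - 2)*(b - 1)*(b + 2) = b^3 - b^2 - 4*b + 4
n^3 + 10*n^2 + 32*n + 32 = (n + 2)*(n + 4)^2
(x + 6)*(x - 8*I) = x^2 + 6*x - 8*I*x - 48*I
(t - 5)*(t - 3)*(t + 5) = t^3 - 3*t^2 - 25*t + 75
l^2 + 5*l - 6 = (l - 1)*(l + 6)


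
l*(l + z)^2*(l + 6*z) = l^4 + 8*l^3*z + 13*l^2*z^2 + 6*l*z^3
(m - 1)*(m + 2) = m^2 + m - 2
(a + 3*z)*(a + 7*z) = a^2 + 10*a*z + 21*z^2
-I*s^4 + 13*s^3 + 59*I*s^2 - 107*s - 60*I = (s + 3*I)*(s + 4*I)*(s + 5*I)*(-I*s + 1)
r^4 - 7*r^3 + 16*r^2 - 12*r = r*(r - 3)*(r - 2)^2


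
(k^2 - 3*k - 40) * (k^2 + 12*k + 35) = k^4 + 9*k^3 - 41*k^2 - 585*k - 1400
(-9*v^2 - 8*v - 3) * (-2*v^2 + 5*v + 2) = 18*v^4 - 29*v^3 - 52*v^2 - 31*v - 6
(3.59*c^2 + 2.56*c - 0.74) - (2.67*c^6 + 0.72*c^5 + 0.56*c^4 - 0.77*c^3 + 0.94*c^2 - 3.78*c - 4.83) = -2.67*c^6 - 0.72*c^5 - 0.56*c^4 + 0.77*c^3 + 2.65*c^2 + 6.34*c + 4.09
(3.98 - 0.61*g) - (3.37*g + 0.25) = 3.73 - 3.98*g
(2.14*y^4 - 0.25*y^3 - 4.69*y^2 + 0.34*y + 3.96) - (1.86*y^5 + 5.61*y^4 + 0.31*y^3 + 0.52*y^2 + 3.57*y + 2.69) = -1.86*y^5 - 3.47*y^4 - 0.56*y^3 - 5.21*y^2 - 3.23*y + 1.27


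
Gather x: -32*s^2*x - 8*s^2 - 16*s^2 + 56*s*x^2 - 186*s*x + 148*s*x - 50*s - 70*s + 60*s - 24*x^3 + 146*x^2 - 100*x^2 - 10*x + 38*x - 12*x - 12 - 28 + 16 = -24*s^2 - 60*s - 24*x^3 + x^2*(56*s + 46) + x*(-32*s^2 - 38*s + 16) - 24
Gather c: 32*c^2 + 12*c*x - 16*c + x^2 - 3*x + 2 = 32*c^2 + c*(12*x - 16) + x^2 - 3*x + 2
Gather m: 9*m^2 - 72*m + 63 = 9*m^2 - 72*m + 63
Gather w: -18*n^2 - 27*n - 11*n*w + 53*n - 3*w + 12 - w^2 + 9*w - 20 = -18*n^2 + 26*n - w^2 + w*(6 - 11*n) - 8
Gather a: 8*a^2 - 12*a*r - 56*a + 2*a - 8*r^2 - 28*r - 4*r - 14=8*a^2 + a*(-12*r - 54) - 8*r^2 - 32*r - 14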